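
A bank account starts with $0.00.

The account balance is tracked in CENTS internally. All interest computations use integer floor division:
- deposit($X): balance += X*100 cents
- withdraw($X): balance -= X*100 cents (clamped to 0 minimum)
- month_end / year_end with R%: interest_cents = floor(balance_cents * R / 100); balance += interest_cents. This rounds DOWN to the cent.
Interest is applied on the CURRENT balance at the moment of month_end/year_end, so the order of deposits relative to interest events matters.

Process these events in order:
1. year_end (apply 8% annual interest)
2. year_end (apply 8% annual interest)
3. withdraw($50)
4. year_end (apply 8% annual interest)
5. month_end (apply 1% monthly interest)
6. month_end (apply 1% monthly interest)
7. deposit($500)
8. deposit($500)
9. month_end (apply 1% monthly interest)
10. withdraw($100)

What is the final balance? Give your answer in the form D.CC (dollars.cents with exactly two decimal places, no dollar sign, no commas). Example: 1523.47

Answer: 910.00

Derivation:
After 1 (year_end (apply 8% annual interest)): balance=$0.00 total_interest=$0.00
After 2 (year_end (apply 8% annual interest)): balance=$0.00 total_interest=$0.00
After 3 (withdraw($50)): balance=$0.00 total_interest=$0.00
After 4 (year_end (apply 8% annual interest)): balance=$0.00 total_interest=$0.00
After 5 (month_end (apply 1% monthly interest)): balance=$0.00 total_interest=$0.00
After 6 (month_end (apply 1% monthly interest)): balance=$0.00 total_interest=$0.00
After 7 (deposit($500)): balance=$500.00 total_interest=$0.00
After 8 (deposit($500)): balance=$1000.00 total_interest=$0.00
After 9 (month_end (apply 1% monthly interest)): balance=$1010.00 total_interest=$10.00
After 10 (withdraw($100)): balance=$910.00 total_interest=$10.00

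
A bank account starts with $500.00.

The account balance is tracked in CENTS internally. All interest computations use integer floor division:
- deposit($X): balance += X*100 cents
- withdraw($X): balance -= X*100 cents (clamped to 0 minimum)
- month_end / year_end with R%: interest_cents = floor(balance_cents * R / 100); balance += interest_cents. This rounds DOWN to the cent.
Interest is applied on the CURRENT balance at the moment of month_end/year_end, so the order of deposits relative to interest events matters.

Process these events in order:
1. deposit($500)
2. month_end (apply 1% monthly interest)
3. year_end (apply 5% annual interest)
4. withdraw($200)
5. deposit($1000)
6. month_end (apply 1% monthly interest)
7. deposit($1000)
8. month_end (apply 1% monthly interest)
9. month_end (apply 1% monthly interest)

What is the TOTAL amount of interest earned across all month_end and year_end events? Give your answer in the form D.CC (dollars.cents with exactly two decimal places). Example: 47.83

Answer: 136.96

Derivation:
After 1 (deposit($500)): balance=$1000.00 total_interest=$0.00
After 2 (month_end (apply 1% monthly interest)): balance=$1010.00 total_interest=$10.00
After 3 (year_end (apply 5% annual interest)): balance=$1060.50 total_interest=$60.50
After 4 (withdraw($200)): balance=$860.50 total_interest=$60.50
After 5 (deposit($1000)): balance=$1860.50 total_interest=$60.50
After 6 (month_end (apply 1% monthly interest)): balance=$1879.10 total_interest=$79.10
After 7 (deposit($1000)): balance=$2879.10 total_interest=$79.10
After 8 (month_end (apply 1% monthly interest)): balance=$2907.89 total_interest=$107.89
After 9 (month_end (apply 1% monthly interest)): balance=$2936.96 total_interest=$136.96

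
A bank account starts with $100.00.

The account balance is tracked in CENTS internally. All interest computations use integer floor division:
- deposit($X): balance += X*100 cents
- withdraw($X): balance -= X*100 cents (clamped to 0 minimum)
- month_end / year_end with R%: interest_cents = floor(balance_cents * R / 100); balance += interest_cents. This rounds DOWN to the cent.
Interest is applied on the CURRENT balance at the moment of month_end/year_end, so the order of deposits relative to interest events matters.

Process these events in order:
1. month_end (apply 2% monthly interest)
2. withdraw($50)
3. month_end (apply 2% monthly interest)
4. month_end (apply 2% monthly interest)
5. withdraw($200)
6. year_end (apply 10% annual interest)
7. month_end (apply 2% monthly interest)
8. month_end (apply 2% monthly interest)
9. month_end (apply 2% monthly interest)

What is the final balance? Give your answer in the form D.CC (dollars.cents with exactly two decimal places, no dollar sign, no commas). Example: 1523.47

After 1 (month_end (apply 2% monthly interest)): balance=$102.00 total_interest=$2.00
After 2 (withdraw($50)): balance=$52.00 total_interest=$2.00
After 3 (month_end (apply 2% monthly interest)): balance=$53.04 total_interest=$3.04
After 4 (month_end (apply 2% monthly interest)): balance=$54.10 total_interest=$4.10
After 5 (withdraw($200)): balance=$0.00 total_interest=$4.10
After 6 (year_end (apply 10% annual interest)): balance=$0.00 total_interest=$4.10
After 7 (month_end (apply 2% monthly interest)): balance=$0.00 total_interest=$4.10
After 8 (month_end (apply 2% monthly interest)): balance=$0.00 total_interest=$4.10
After 9 (month_end (apply 2% monthly interest)): balance=$0.00 total_interest=$4.10

Answer: 0.00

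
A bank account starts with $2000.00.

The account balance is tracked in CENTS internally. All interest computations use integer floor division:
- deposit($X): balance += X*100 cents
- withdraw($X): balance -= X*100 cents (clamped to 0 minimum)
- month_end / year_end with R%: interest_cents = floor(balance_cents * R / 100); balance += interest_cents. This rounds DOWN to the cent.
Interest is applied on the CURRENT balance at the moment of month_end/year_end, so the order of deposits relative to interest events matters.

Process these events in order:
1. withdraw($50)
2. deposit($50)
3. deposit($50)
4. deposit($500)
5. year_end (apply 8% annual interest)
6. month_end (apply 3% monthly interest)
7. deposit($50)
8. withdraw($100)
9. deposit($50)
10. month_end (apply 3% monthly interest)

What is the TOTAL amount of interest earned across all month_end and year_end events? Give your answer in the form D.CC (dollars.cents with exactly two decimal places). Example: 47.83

Answer: 371.71

Derivation:
After 1 (withdraw($50)): balance=$1950.00 total_interest=$0.00
After 2 (deposit($50)): balance=$2000.00 total_interest=$0.00
After 3 (deposit($50)): balance=$2050.00 total_interest=$0.00
After 4 (deposit($500)): balance=$2550.00 total_interest=$0.00
After 5 (year_end (apply 8% annual interest)): balance=$2754.00 total_interest=$204.00
After 6 (month_end (apply 3% monthly interest)): balance=$2836.62 total_interest=$286.62
After 7 (deposit($50)): balance=$2886.62 total_interest=$286.62
After 8 (withdraw($100)): balance=$2786.62 total_interest=$286.62
After 9 (deposit($50)): balance=$2836.62 total_interest=$286.62
After 10 (month_end (apply 3% monthly interest)): balance=$2921.71 total_interest=$371.71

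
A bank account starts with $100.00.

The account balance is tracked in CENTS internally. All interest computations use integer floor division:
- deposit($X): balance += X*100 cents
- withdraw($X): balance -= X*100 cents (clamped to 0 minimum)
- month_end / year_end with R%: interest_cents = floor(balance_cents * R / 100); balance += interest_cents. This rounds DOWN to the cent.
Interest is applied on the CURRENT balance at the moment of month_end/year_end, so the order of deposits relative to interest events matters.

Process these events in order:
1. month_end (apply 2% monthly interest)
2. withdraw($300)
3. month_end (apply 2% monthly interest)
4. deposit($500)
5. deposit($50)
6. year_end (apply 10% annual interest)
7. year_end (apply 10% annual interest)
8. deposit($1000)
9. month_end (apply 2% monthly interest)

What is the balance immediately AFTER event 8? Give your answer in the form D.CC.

After 1 (month_end (apply 2% monthly interest)): balance=$102.00 total_interest=$2.00
After 2 (withdraw($300)): balance=$0.00 total_interest=$2.00
After 3 (month_end (apply 2% monthly interest)): balance=$0.00 total_interest=$2.00
After 4 (deposit($500)): balance=$500.00 total_interest=$2.00
After 5 (deposit($50)): balance=$550.00 total_interest=$2.00
After 6 (year_end (apply 10% annual interest)): balance=$605.00 total_interest=$57.00
After 7 (year_end (apply 10% annual interest)): balance=$665.50 total_interest=$117.50
After 8 (deposit($1000)): balance=$1665.50 total_interest=$117.50

Answer: 1665.50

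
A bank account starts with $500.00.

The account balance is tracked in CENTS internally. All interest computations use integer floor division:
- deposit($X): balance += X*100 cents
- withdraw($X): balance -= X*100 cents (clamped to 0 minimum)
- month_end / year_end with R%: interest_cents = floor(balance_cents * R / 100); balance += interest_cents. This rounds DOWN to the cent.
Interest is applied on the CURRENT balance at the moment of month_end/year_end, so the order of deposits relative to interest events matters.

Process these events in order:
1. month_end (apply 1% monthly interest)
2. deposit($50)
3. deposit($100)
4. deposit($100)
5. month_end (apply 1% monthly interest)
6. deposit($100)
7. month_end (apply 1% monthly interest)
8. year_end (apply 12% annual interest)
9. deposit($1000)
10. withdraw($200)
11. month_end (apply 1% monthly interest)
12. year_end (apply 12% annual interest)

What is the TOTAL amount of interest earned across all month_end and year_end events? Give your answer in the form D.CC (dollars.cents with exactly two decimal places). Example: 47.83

Answer: 358.67

Derivation:
After 1 (month_end (apply 1% monthly interest)): balance=$505.00 total_interest=$5.00
After 2 (deposit($50)): balance=$555.00 total_interest=$5.00
After 3 (deposit($100)): balance=$655.00 total_interest=$5.00
After 4 (deposit($100)): balance=$755.00 total_interest=$5.00
After 5 (month_end (apply 1% monthly interest)): balance=$762.55 total_interest=$12.55
After 6 (deposit($100)): balance=$862.55 total_interest=$12.55
After 7 (month_end (apply 1% monthly interest)): balance=$871.17 total_interest=$21.17
After 8 (year_end (apply 12% annual interest)): balance=$975.71 total_interest=$125.71
After 9 (deposit($1000)): balance=$1975.71 total_interest=$125.71
After 10 (withdraw($200)): balance=$1775.71 total_interest=$125.71
After 11 (month_end (apply 1% monthly interest)): balance=$1793.46 total_interest=$143.46
After 12 (year_end (apply 12% annual interest)): balance=$2008.67 total_interest=$358.67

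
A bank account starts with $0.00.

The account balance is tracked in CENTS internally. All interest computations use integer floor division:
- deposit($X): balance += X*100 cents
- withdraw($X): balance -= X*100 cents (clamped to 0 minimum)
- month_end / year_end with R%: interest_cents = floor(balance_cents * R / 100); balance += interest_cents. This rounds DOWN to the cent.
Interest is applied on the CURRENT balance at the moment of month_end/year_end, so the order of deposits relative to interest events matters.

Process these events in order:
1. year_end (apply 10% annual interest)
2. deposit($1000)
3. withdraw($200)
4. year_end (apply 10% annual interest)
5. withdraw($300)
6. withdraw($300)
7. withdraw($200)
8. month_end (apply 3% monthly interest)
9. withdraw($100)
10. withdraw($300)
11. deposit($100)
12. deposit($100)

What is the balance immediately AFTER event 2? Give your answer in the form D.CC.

Answer: 1000.00

Derivation:
After 1 (year_end (apply 10% annual interest)): balance=$0.00 total_interest=$0.00
After 2 (deposit($1000)): balance=$1000.00 total_interest=$0.00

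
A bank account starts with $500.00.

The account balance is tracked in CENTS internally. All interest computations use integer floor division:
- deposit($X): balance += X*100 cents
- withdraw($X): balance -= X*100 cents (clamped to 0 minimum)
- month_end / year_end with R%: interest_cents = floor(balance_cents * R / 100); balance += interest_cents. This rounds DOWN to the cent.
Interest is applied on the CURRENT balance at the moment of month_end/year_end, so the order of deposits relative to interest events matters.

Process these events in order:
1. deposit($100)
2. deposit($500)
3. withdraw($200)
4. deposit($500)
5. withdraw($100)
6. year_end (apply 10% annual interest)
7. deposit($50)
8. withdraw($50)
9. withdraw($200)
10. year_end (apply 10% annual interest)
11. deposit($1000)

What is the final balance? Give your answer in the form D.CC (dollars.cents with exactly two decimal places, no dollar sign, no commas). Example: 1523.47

Answer: 2353.00

Derivation:
After 1 (deposit($100)): balance=$600.00 total_interest=$0.00
After 2 (deposit($500)): balance=$1100.00 total_interest=$0.00
After 3 (withdraw($200)): balance=$900.00 total_interest=$0.00
After 4 (deposit($500)): balance=$1400.00 total_interest=$0.00
After 5 (withdraw($100)): balance=$1300.00 total_interest=$0.00
After 6 (year_end (apply 10% annual interest)): balance=$1430.00 total_interest=$130.00
After 7 (deposit($50)): balance=$1480.00 total_interest=$130.00
After 8 (withdraw($50)): balance=$1430.00 total_interest=$130.00
After 9 (withdraw($200)): balance=$1230.00 total_interest=$130.00
After 10 (year_end (apply 10% annual interest)): balance=$1353.00 total_interest=$253.00
After 11 (deposit($1000)): balance=$2353.00 total_interest=$253.00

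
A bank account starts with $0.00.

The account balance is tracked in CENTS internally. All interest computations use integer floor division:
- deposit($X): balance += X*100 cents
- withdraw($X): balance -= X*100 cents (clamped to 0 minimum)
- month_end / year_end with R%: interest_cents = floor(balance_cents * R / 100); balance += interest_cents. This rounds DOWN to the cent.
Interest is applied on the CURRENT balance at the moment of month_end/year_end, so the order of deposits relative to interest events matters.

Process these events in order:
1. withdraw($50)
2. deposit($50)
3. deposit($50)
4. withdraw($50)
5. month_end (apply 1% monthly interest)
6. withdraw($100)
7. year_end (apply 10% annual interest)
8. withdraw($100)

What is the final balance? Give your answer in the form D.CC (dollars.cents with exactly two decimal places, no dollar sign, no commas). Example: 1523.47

Answer: 0.00

Derivation:
After 1 (withdraw($50)): balance=$0.00 total_interest=$0.00
After 2 (deposit($50)): balance=$50.00 total_interest=$0.00
After 3 (deposit($50)): balance=$100.00 total_interest=$0.00
After 4 (withdraw($50)): balance=$50.00 total_interest=$0.00
After 5 (month_end (apply 1% monthly interest)): balance=$50.50 total_interest=$0.50
After 6 (withdraw($100)): balance=$0.00 total_interest=$0.50
After 7 (year_end (apply 10% annual interest)): balance=$0.00 total_interest=$0.50
After 8 (withdraw($100)): balance=$0.00 total_interest=$0.50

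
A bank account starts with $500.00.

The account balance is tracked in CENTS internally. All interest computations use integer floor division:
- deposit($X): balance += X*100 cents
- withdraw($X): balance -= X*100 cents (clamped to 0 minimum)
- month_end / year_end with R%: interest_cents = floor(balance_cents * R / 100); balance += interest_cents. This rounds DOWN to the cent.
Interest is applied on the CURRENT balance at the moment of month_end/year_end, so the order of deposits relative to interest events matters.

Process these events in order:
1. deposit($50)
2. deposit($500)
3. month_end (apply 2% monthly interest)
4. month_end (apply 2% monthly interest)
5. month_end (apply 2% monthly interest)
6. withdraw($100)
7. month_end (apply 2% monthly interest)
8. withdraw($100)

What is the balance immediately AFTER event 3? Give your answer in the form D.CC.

Answer: 1071.00

Derivation:
After 1 (deposit($50)): balance=$550.00 total_interest=$0.00
After 2 (deposit($500)): balance=$1050.00 total_interest=$0.00
After 3 (month_end (apply 2% monthly interest)): balance=$1071.00 total_interest=$21.00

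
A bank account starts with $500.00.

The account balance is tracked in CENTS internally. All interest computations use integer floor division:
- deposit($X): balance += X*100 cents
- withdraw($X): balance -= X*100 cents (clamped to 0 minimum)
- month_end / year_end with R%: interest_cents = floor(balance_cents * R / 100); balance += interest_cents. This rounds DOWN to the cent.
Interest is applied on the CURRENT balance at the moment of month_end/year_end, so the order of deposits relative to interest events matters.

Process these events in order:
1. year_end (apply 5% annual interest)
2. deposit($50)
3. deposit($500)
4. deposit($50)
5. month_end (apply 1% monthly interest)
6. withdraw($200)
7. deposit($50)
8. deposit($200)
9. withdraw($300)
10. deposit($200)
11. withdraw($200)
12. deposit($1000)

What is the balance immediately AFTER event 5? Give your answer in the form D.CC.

After 1 (year_end (apply 5% annual interest)): balance=$525.00 total_interest=$25.00
After 2 (deposit($50)): balance=$575.00 total_interest=$25.00
After 3 (deposit($500)): balance=$1075.00 total_interest=$25.00
After 4 (deposit($50)): balance=$1125.00 total_interest=$25.00
After 5 (month_end (apply 1% monthly interest)): balance=$1136.25 total_interest=$36.25

Answer: 1136.25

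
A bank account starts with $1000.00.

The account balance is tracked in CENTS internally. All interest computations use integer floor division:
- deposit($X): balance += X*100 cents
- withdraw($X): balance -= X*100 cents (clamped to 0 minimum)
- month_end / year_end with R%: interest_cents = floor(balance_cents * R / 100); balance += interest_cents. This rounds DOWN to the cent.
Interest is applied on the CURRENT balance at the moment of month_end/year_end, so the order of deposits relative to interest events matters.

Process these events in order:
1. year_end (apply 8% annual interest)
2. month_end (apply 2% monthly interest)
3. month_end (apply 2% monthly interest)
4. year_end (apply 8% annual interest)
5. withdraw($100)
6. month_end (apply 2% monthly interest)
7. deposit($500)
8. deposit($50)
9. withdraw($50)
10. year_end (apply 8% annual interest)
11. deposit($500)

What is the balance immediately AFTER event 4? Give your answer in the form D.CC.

Answer: 1213.52

Derivation:
After 1 (year_end (apply 8% annual interest)): balance=$1080.00 total_interest=$80.00
After 2 (month_end (apply 2% monthly interest)): balance=$1101.60 total_interest=$101.60
After 3 (month_end (apply 2% monthly interest)): balance=$1123.63 total_interest=$123.63
After 4 (year_end (apply 8% annual interest)): balance=$1213.52 total_interest=$213.52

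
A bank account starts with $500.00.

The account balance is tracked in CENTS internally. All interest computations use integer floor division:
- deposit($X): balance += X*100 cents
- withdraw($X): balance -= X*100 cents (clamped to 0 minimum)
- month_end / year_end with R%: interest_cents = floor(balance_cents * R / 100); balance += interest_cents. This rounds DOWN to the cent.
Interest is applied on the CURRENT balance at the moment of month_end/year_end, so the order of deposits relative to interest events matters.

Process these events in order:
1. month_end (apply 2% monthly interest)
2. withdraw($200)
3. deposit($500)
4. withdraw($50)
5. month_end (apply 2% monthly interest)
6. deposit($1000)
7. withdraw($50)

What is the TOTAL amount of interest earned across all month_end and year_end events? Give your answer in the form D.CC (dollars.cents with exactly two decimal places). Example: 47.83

Answer: 25.20

Derivation:
After 1 (month_end (apply 2% monthly interest)): balance=$510.00 total_interest=$10.00
After 2 (withdraw($200)): balance=$310.00 total_interest=$10.00
After 3 (deposit($500)): balance=$810.00 total_interest=$10.00
After 4 (withdraw($50)): balance=$760.00 total_interest=$10.00
After 5 (month_end (apply 2% monthly interest)): balance=$775.20 total_interest=$25.20
After 6 (deposit($1000)): balance=$1775.20 total_interest=$25.20
After 7 (withdraw($50)): balance=$1725.20 total_interest=$25.20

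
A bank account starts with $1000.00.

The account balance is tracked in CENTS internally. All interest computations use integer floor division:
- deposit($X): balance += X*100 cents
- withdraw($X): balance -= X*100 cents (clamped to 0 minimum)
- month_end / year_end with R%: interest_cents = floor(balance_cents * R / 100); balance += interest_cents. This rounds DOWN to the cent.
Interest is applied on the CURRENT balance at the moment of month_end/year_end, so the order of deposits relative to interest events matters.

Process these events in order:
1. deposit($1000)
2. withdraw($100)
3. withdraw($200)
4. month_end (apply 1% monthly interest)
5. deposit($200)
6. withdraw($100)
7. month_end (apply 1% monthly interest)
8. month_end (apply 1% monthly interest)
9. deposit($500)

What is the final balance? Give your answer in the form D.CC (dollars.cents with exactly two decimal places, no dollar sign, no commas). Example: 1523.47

After 1 (deposit($1000)): balance=$2000.00 total_interest=$0.00
After 2 (withdraw($100)): balance=$1900.00 total_interest=$0.00
After 3 (withdraw($200)): balance=$1700.00 total_interest=$0.00
After 4 (month_end (apply 1% monthly interest)): balance=$1717.00 total_interest=$17.00
After 5 (deposit($200)): balance=$1917.00 total_interest=$17.00
After 6 (withdraw($100)): balance=$1817.00 total_interest=$17.00
After 7 (month_end (apply 1% monthly interest)): balance=$1835.17 total_interest=$35.17
After 8 (month_end (apply 1% monthly interest)): balance=$1853.52 total_interest=$53.52
After 9 (deposit($500)): balance=$2353.52 total_interest=$53.52

Answer: 2353.52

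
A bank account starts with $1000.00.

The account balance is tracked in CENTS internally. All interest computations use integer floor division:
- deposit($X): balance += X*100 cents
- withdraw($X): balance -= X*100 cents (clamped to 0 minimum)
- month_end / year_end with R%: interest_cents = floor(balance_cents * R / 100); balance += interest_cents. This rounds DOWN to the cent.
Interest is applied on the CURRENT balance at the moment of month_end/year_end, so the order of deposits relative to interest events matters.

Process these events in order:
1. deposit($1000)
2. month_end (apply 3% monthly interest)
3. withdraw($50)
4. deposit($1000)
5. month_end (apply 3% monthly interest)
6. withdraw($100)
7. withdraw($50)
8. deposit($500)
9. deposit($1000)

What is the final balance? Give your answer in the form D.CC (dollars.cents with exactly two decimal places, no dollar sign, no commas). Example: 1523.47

Answer: 4450.30

Derivation:
After 1 (deposit($1000)): balance=$2000.00 total_interest=$0.00
After 2 (month_end (apply 3% monthly interest)): balance=$2060.00 total_interest=$60.00
After 3 (withdraw($50)): balance=$2010.00 total_interest=$60.00
After 4 (deposit($1000)): balance=$3010.00 total_interest=$60.00
After 5 (month_end (apply 3% monthly interest)): balance=$3100.30 total_interest=$150.30
After 6 (withdraw($100)): balance=$3000.30 total_interest=$150.30
After 7 (withdraw($50)): balance=$2950.30 total_interest=$150.30
After 8 (deposit($500)): balance=$3450.30 total_interest=$150.30
After 9 (deposit($1000)): balance=$4450.30 total_interest=$150.30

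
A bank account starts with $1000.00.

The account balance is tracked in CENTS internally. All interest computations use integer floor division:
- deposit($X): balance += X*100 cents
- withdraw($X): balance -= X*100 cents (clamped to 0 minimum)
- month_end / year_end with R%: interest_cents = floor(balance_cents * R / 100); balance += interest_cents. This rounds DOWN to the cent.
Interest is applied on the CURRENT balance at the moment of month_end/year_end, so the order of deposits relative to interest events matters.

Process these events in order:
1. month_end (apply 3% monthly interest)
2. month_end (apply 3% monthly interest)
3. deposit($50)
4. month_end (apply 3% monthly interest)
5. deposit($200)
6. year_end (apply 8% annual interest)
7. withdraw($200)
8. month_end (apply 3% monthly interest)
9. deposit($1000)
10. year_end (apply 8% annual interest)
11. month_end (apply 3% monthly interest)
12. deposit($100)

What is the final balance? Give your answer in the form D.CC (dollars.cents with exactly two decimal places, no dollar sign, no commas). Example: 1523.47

After 1 (month_end (apply 3% monthly interest)): balance=$1030.00 total_interest=$30.00
After 2 (month_end (apply 3% monthly interest)): balance=$1060.90 total_interest=$60.90
After 3 (deposit($50)): balance=$1110.90 total_interest=$60.90
After 4 (month_end (apply 3% monthly interest)): balance=$1144.22 total_interest=$94.22
After 5 (deposit($200)): balance=$1344.22 total_interest=$94.22
After 6 (year_end (apply 8% annual interest)): balance=$1451.75 total_interest=$201.75
After 7 (withdraw($200)): balance=$1251.75 total_interest=$201.75
After 8 (month_end (apply 3% monthly interest)): balance=$1289.30 total_interest=$239.30
After 9 (deposit($1000)): balance=$2289.30 total_interest=$239.30
After 10 (year_end (apply 8% annual interest)): balance=$2472.44 total_interest=$422.44
After 11 (month_end (apply 3% monthly interest)): balance=$2546.61 total_interest=$496.61
After 12 (deposit($100)): balance=$2646.61 total_interest=$496.61

Answer: 2646.61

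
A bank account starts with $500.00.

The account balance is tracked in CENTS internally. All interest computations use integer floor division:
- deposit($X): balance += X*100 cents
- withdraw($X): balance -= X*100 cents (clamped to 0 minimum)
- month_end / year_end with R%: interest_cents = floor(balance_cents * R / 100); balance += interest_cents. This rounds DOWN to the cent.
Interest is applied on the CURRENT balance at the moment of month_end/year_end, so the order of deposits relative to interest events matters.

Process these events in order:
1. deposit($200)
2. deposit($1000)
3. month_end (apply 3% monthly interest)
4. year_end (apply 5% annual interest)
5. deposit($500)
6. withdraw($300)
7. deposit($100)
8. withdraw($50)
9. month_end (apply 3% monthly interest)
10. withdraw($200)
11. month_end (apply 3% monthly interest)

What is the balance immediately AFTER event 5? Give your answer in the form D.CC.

After 1 (deposit($200)): balance=$700.00 total_interest=$0.00
After 2 (deposit($1000)): balance=$1700.00 total_interest=$0.00
After 3 (month_end (apply 3% monthly interest)): balance=$1751.00 total_interest=$51.00
After 4 (year_end (apply 5% annual interest)): balance=$1838.55 total_interest=$138.55
After 5 (deposit($500)): balance=$2338.55 total_interest=$138.55

Answer: 2338.55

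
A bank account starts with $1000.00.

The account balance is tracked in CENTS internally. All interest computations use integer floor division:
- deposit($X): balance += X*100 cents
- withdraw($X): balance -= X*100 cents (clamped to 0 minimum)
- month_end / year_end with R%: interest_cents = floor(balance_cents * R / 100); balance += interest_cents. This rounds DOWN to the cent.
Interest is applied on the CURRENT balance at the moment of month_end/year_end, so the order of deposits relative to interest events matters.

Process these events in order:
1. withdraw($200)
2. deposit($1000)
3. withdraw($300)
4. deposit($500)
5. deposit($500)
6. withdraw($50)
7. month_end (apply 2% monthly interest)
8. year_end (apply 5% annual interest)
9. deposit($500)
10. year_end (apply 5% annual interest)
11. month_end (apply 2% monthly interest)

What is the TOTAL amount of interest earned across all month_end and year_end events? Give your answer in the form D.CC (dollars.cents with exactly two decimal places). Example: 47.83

After 1 (withdraw($200)): balance=$800.00 total_interest=$0.00
After 2 (deposit($1000)): balance=$1800.00 total_interest=$0.00
After 3 (withdraw($300)): balance=$1500.00 total_interest=$0.00
After 4 (deposit($500)): balance=$2000.00 total_interest=$0.00
After 5 (deposit($500)): balance=$2500.00 total_interest=$0.00
After 6 (withdraw($50)): balance=$2450.00 total_interest=$0.00
After 7 (month_end (apply 2% monthly interest)): balance=$2499.00 total_interest=$49.00
After 8 (year_end (apply 5% annual interest)): balance=$2623.95 total_interest=$173.95
After 9 (deposit($500)): balance=$3123.95 total_interest=$173.95
After 10 (year_end (apply 5% annual interest)): balance=$3280.14 total_interest=$330.14
After 11 (month_end (apply 2% monthly interest)): balance=$3345.74 total_interest=$395.74

Answer: 395.74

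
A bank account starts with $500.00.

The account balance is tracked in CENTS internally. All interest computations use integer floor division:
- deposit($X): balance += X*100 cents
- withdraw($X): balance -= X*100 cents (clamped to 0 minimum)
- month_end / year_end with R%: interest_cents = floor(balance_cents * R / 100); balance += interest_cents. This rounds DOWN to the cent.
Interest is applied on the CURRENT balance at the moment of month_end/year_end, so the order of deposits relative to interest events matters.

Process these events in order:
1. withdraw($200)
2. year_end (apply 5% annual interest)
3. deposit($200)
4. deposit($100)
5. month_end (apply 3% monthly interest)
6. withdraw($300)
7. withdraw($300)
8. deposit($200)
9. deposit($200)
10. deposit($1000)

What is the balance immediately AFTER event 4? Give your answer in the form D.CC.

After 1 (withdraw($200)): balance=$300.00 total_interest=$0.00
After 2 (year_end (apply 5% annual interest)): balance=$315.00 total_interest=$15.00
After 3 (deposit($200)): balance=$515.00 total_interest=$15.00
After 4 (deposit($100)): balance=$615.00 total_interest=$15.00

Answer: 615.00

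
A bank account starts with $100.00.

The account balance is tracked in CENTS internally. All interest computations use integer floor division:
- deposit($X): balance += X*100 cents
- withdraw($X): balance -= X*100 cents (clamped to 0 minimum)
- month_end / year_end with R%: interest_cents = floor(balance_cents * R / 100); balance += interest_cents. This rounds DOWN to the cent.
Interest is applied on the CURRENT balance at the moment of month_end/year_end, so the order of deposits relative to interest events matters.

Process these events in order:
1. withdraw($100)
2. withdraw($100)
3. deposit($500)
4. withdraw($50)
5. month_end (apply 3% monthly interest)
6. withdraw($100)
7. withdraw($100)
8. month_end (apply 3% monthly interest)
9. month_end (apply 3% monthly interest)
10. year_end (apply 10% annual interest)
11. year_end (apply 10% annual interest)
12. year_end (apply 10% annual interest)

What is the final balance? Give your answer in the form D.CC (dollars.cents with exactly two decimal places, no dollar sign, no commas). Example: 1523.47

After 1 (withdraw($100)): balance=$0.00 total_interest=$0.00
After 2 (withdraw($100)): balance=$0.00 total_interest=$0.00
After 3 (deposit($500)): balance=$500.00 total_interest=$0.00
After 4 (withdraw($50)): balance=$450.00 total_interest=$0.00
After 5 (month_end (apply 3% monthly interest)): balance=$463.50 total_interest=$13.50
After 6 (withdraw($100)): balance=$363.50 total_interest=$13.50
After 7 (withdraw($100)): balance=$263.50 total_interest=$13.50
After 8 (month_end (apply 3% monthly interest)): balance=$271.40 total_interest=$21.40
After 9 (month_end (apply 3% monthly interest)): balance=$279.54 total_interest=$29.54
After 10 (year_end (apply 10% annual interest)): balance=$307.49 total_interest=$57.49
After 11 (year_end (apply 10% annual interest)): balance=$338.23 total_interest=$88.23
After 12 (year_end (apply 10% annual interest)): balance=$372.05 total_interest=$122.05

Answer: 372.05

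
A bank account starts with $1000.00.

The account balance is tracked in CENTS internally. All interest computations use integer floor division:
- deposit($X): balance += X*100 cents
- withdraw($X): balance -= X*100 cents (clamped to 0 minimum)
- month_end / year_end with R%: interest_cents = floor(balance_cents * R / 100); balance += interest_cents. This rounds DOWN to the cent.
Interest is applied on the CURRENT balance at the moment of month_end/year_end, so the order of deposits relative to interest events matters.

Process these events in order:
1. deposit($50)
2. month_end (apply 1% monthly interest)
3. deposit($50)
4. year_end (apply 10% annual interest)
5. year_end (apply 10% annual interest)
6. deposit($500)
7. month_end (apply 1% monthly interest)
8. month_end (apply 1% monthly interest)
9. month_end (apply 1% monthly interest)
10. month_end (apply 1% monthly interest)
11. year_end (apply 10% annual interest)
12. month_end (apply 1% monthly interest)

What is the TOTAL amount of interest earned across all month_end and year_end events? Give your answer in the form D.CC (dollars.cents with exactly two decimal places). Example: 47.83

Answer: 531.49

Derivation:
After 1 (deposit($50)): balance=$1050.00 total_interest=$0.00
After 2 (month_end (apply 1% monthly interest)): balance=$1060.50 total_interest=$10.50
After 3 (deposit($50)): balance=$1110.50 total_interest=$10.50
After 4 (year_end (apply 10% annual interest)): balance=$1221.55 total_interest=$121.55
After 5 (year_end (apply 10% annual interest)): balance=$1343.70 total_interest=$243.70
After 6 (deposit($500)): balance=$1843.70 total_interest=$243.70
After 7 (month_end (apply 1% monthly interest)): balance=$1862.13 total_interest=$262.13
After 8 (month_end (apply 1% monthly interest)): balance=$1880.75 total_interest=$280.75
After 9 (month_end (apply 1% monthly interest)): balance=$1899.55 total_interest=$299.55
After 10 (month_end (apply 1% monthly interest)): balance=$1918.54 total_interest=$318.54
After 11 (year_end (apply 10% annual interest)): balance=$2110.39 total_interest=$510.39
After 12 (month_end (apply 1% monthly interest)): balance=$2131.49 total_interest=$531.49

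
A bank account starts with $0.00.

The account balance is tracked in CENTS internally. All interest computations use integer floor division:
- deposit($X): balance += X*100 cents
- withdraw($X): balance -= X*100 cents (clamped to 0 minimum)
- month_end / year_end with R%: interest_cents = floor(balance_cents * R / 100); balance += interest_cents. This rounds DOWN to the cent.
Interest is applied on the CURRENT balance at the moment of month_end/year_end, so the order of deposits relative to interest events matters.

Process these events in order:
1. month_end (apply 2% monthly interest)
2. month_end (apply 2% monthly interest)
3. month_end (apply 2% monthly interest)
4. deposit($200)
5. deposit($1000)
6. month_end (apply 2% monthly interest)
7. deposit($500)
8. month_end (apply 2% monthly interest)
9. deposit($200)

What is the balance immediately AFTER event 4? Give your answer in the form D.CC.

After 1 (month_end (apply 2% monthly interest)): balance=$0.00 total_interest=$0.00
After 2 (month_end (apply 2% monthly interest)): balance=$0.00 total_interest=$0.00
After 3 (month_end (apply 2% monthly interest)): balance=$0.00 total_interest=$0.00
After 4 (deposit($200)): balance=$200.00 total_interest=$0.00

Answer: 200.00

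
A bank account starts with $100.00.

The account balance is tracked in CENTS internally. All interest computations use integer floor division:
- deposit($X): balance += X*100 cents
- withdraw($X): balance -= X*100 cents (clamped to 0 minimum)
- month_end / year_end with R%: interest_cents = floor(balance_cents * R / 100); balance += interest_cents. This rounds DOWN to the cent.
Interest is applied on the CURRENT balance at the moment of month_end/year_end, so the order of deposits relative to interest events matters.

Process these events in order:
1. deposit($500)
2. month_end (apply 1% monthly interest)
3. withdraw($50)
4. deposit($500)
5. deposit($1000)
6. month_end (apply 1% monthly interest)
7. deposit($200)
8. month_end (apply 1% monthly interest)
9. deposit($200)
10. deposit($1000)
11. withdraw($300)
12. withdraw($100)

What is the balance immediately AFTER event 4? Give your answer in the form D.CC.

Answer: 1056.00

Derivation:
After 1 (deposit($500)): balance=$600.00 total_interest=$0.00
After 2 (month_end (apply 1% monthly interest)): balance=$606.00 total_interest=$6.00
After 3 (withdraw($50)): balance=$556.00 total_interest=$6.00
After 4 (deposit($500)): balance=$1056.00 total_interest=$6.00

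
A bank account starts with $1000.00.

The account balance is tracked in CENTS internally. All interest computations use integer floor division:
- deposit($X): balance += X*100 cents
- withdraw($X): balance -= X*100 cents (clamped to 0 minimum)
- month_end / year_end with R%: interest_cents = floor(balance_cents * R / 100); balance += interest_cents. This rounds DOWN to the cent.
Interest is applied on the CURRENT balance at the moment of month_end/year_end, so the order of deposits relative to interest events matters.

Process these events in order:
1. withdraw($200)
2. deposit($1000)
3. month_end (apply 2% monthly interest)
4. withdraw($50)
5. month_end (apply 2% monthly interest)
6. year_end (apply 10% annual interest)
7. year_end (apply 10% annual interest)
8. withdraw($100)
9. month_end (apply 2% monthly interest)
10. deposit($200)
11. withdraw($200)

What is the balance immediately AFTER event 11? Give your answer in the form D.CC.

Answer: 2146.35

Derivation:
After 1 (withdraw($200)): balance=$800.00 total_interest=$0.00
After 2 (deposit($1000)): balance=$1800.00 total_interest=$0.00
After 3 (month_end (apply 2% monthly interest)): balance=$1836.00 total_interest=$36.00
After 4 (withdraw($50)): balance=$1786.00 total_interest=$36.00
After 5 (month_end (apply 2% monthly interest)): balance=$1821.72 total_interest=$71.72
After 6 (year_end (apply 10% annual interest)): balance=$2003.89 total_interest=$253.89
After 7 (year_end (apply 10% annual interest)): balance=$2204.27 total_interest=$454.27
After 8 (withdraw($100)): balance=$2104.27 total_interest=$454.27
After 9 (month_end (apply 2% monthly interest)): balance=$2146.35 total_interest=$496.35
After 10 (deposit($200)): balance=$2346.35 total_interest=$496.35
After 11 (withdraw($200)): balance=$2146.35 total_interest=$496.35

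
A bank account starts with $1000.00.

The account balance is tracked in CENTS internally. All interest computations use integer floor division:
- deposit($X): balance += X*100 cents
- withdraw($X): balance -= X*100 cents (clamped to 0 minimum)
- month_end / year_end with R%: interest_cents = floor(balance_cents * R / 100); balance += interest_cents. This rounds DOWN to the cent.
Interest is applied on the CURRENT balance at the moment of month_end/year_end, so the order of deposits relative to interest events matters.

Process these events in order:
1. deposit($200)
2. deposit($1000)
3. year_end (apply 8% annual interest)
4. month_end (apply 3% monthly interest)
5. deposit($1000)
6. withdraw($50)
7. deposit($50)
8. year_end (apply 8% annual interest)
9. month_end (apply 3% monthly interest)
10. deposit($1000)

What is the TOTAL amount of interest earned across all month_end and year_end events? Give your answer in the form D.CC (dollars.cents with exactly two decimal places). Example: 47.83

After 1 (deposit($200)): balance=$1200.00 total_interest=$0.00
After 2 (deposit($1000)): balance=$2200.00 total_interest=$0.00
After 3 (year_end (apply 8% annual interest)): balance=$2376.00 total_interest=$176.00
After 4 (month_end (apply 3% monthly interest)): balance=$2447.28 total_interest=$247.28
After 5 (deposit($1000)): balance=$3447.28 total_interest=$247.28
After 6 (withdraw($50)): balance=$3397.28 total_interest=$247.28
After 7 (deposit($50)): balance=$3447.28 total_interest=$247.28
After 8 (year_end (apply 8% annual interest)): balance=$3723.06 total_interest=$523.06
After 9 (month_end (apply 3% monthly interest)): balance=$3834.75 total_interest=$634.75
After 10 (deposit($1000)): balance=$4834.75 total_interest=$634.75

Answer: 634.75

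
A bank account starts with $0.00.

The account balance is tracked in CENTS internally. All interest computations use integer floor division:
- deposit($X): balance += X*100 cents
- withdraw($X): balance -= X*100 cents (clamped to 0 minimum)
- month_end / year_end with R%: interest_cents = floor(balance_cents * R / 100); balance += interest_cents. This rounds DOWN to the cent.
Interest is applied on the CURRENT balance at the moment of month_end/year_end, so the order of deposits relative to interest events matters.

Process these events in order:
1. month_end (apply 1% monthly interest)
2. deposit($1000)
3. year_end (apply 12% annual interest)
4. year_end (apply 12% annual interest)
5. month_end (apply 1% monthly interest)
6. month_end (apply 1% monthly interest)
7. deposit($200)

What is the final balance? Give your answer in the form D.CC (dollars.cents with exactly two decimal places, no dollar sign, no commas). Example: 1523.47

Answer: 1479.60

Derivation:
After 1 (month_end (apply 1% monthly interest)): balance=$0.00 total_interest=$0.00
After 2 (deposit($1000)): balance=$1000.00 total_interest=$0.00
After 3 (year_end (apply 12% annual interest)): balance=$1120.00 total_interest=$120.00
After 4 (year_end (apply 12% annual interest)): balance=$1254.40 total_interest=$254.40
After 5 (month_end (apply 1% monthly interest)): balance=$1266.94 total_interest=$266.94
After 6 (month_end (apply 1% monthly interest)): balance=$1279.60 total_interest=$279.60
After 7 (deposit($200)): balance=$1479.60 total_interest=$279.60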